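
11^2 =121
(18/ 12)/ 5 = 3/ 10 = 0.30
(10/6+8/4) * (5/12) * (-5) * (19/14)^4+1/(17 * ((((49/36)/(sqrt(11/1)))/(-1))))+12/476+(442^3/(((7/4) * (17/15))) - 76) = 1023607938960077/23510592 - 36 * sqrt(11)/833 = 43538160.83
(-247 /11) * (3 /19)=-39 /11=-3.55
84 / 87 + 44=1304 / 29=44.97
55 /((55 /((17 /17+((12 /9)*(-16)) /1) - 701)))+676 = -136 /3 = -45.33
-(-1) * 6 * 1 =6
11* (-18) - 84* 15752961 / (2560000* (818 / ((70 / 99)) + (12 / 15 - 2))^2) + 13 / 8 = -913902969149341 / 4653856998400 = -196.38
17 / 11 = 1.55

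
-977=-977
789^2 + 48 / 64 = 2490087 / 4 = 622521.75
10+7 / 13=137 / 13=10.54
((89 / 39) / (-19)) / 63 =-89 / 46683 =-0.00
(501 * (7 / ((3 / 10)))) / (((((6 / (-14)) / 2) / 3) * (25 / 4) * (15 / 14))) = -1832992 / 75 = -24439.89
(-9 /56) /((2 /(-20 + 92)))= -81 /14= -5.79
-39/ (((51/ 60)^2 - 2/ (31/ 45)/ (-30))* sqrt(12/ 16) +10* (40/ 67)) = -642839808000000/ 97016534480773 +44107947967200* sqrt(3)/ 97016534480773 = -5.84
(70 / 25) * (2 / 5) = 28 / 25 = 1.12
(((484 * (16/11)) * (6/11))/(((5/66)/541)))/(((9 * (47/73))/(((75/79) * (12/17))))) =20018211840/63121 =317140.28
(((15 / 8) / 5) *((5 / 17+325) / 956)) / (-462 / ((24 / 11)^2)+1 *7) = -1422 / 1003561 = -0.00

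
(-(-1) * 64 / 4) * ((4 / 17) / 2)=32 / 17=1.88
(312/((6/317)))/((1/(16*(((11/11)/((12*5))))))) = 65936/15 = 4395.73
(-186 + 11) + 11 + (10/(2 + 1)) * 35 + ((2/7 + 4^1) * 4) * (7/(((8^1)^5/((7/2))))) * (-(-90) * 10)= -219941/6144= -35.80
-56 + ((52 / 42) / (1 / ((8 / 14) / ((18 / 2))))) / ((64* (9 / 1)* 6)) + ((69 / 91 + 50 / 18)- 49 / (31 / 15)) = -17544997817 / 230329008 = -76.17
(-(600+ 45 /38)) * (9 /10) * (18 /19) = -370089 /722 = -512.59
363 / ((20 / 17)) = 6171 / 20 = 308.55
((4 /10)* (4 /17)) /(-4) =-2 /85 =-0.02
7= 7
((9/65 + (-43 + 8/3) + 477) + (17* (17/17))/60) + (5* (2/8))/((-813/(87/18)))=554341129/1268280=437.08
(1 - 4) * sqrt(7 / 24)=-sqrt(42) / 4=-1.62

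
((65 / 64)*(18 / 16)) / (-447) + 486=37075773 / 76288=486.00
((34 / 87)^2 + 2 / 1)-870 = -6568736 / 7569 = -867.85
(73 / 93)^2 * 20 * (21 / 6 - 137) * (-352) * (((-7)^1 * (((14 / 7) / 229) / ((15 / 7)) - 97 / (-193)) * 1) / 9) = -785077536600896 / 3440338677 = -228197.75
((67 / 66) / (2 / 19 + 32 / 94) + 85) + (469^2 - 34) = 5779335047 / 26268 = 220014.28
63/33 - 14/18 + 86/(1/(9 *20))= 1532632/99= 15481.13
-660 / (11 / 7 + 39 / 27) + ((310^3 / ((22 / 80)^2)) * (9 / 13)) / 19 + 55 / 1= 14353581.93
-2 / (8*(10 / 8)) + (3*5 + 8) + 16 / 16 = 119 / 5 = 23.80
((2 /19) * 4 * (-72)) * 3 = -1728 /19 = -90.95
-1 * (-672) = 672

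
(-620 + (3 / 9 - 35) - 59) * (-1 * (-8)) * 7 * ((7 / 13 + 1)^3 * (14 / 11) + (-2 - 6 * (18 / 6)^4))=466854881472 / 24167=19317866.57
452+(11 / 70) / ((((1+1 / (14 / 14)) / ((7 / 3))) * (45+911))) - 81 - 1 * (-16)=22198331 / 57360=387.00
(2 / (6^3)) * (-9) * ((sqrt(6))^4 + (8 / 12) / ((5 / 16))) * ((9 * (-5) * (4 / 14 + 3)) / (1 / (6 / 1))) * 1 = 19734 / 7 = 2819.14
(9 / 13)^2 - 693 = -117036 / 169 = -692.52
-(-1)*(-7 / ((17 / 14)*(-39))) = 98 / 663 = 0.15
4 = 4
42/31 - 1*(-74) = 2336/31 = 75.35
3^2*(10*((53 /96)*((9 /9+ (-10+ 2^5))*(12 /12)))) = 18285 /16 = 1142.81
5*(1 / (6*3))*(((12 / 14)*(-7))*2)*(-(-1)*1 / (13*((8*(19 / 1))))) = -5 / 2964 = -0.00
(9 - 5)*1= 4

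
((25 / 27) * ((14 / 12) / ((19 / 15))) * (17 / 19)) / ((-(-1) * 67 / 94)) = 1.07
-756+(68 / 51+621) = -401 / 3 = -133.67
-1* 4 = -4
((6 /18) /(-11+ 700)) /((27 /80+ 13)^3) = 512000 /2510924966121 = 0.00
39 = 39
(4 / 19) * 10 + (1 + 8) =211 / 19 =11.11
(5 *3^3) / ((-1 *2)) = -135 / 2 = -67.50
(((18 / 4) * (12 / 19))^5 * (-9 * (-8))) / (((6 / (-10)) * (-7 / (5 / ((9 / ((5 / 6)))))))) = 25509168000 / 17332693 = 1471.74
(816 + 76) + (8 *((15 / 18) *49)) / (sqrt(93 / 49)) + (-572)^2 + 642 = 6860 *sqrt(93) / 279 + 328718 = 328955.12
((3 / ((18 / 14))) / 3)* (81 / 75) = 21 / 25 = 0.84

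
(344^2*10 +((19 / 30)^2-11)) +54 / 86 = 45795646123 / 38700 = 1183350.03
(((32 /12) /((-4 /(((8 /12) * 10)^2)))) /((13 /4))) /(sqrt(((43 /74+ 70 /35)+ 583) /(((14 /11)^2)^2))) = -627200 * sqrt(3206642) /1840395843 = -0.61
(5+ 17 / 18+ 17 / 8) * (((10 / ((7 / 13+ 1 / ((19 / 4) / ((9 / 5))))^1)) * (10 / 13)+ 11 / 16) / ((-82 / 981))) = -10415277327 / 11891968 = -875.82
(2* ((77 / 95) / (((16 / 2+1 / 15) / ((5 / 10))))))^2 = 441 / 43681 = 0.01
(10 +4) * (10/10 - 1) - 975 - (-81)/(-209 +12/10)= -1013430/1039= -975.39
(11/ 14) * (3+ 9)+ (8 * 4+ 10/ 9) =2680/ 63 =42.54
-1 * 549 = -549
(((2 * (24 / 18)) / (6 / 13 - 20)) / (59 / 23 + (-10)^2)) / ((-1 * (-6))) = -598 / 2696337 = -0.00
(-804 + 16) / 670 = -394 / 335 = -1.18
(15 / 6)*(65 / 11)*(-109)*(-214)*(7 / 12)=26533325 / 132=201010.04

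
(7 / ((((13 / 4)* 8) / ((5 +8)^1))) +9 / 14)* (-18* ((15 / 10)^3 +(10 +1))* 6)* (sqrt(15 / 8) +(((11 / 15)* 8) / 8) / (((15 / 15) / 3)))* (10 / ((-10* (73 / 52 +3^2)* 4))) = 1170585* sqrt(30) / 30296 +2575287 / 7574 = 551.65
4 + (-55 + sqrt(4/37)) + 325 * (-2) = -700.67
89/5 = 17.80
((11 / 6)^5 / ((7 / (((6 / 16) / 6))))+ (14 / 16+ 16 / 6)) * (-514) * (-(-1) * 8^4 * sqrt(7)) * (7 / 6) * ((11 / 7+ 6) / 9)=-20373501.89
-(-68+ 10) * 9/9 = 58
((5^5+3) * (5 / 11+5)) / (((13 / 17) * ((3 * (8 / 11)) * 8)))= 33235 / 26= 1278.27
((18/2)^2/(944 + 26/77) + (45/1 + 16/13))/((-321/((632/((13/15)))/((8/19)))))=-109528457825/438295754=-249.90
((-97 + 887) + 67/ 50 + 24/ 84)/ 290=277069/ 101500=2.73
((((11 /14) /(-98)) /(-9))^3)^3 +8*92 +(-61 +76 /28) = 4522892104928384679942102477693145279787 /6673744674219791897047790333860773888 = 677.71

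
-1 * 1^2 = -1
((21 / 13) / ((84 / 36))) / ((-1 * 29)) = -0.02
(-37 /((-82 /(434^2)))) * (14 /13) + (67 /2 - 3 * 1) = 97600921 /1066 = 91558.09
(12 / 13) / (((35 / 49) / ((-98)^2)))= 806736 / 65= 12411.32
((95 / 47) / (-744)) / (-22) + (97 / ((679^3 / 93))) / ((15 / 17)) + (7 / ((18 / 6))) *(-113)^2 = 123285921893376559 / 4137898299920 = 29794.33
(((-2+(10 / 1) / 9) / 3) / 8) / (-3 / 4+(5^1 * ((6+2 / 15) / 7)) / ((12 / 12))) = -28 / 2745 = -0.01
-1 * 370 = -370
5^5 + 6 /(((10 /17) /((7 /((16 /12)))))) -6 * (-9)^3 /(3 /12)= 413491 /20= 20674.55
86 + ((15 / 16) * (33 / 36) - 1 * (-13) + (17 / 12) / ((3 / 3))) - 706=-116107 / 192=-604.72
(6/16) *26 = 39/4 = 9.75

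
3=3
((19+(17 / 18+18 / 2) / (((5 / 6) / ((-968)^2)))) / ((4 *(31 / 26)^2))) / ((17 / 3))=28345961189 / 81685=347015.50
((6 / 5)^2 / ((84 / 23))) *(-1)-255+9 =-43119 / 175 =-246.39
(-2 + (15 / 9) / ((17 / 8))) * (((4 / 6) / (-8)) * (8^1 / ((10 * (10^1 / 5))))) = 31 / 765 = 0.04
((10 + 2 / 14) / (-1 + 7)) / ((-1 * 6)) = -71 / 252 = -0.28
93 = 93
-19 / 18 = -1.06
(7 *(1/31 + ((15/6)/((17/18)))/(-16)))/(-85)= 7861/716720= 0.01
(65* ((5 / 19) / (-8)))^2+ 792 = 18403993 / 23104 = 796.57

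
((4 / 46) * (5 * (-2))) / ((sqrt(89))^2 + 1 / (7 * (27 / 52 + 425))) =-3097780 / 317058979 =-0.01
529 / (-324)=-529 / 324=-1.63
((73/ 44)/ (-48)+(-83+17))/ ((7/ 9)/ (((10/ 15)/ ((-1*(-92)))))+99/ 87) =-4044485/ 6643648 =-0.61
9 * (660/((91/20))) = 118800/91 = 1305.49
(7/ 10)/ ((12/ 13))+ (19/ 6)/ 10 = 43/ 40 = 1.08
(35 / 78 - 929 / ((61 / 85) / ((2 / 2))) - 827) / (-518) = 4.09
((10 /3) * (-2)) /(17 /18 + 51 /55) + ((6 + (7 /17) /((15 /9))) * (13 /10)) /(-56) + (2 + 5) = 3.29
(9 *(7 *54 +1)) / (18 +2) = 3411 / 20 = 170.55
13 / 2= 6.50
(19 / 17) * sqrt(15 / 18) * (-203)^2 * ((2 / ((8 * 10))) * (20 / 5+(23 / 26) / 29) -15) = -237888189 * sqrt(30) / 2080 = -626426.57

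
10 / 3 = 3.33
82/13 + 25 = 407/13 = 31.31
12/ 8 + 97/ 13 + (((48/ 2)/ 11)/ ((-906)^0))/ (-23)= 58325/ 6578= 8.87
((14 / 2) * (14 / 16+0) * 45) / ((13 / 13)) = 2205 / 8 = 275.62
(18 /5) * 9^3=13122 /5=2624.40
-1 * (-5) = 5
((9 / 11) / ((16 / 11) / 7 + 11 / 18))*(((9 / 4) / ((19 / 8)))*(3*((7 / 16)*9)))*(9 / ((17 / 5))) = 8680203 / 293284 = 29.60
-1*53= -53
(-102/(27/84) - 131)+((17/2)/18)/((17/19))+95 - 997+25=-47693/36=-1324.81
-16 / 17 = -0.94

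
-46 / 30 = -1.53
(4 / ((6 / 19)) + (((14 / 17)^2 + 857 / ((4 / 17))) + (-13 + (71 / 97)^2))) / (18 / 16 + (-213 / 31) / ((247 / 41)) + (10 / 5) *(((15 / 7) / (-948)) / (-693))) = -232553593741099248618 / 990598504266439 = -234760.70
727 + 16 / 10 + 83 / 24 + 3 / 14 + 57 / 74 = 22782973 / 31080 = 733.04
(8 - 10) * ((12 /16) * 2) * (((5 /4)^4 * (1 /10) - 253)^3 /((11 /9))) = 58516365461045337 /1476395008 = 39634627.01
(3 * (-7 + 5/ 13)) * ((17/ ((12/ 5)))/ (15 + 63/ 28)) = -7310/ 897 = -8.15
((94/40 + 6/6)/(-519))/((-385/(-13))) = -871/3996300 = -0.00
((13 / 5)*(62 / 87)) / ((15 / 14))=11284 / 6525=1.73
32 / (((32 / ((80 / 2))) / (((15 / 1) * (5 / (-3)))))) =-1000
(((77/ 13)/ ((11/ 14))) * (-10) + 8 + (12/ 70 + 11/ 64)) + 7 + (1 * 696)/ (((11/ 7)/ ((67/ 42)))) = 207088207/ 320320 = 646.50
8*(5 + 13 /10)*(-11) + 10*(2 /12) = -8291 /15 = -552.73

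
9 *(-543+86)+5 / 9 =-37012 / 9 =-4112.44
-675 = -675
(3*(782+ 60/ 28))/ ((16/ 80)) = 82335/ 7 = 11762.14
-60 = -60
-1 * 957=-957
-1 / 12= -0.08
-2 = -2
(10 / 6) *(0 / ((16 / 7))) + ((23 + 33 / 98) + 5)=2777 / 98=28.34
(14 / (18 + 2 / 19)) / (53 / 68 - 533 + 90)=-2261 / 1293053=-0.00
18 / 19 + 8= 170 / 19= 8.95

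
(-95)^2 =9025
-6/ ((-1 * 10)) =3/ 5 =0.60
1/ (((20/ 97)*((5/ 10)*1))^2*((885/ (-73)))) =-686857/ 88500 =-7.76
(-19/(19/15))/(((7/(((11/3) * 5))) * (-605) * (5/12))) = 0.16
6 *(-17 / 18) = -5.67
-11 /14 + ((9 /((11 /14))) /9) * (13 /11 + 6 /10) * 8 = 17.36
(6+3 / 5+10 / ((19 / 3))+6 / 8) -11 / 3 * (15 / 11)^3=-16947 / 45980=-0.37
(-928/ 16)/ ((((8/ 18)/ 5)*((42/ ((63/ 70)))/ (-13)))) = 10179/ 56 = 181.77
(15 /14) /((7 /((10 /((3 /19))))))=9.69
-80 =-80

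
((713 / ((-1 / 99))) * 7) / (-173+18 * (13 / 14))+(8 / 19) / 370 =12157556321 / 3845410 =3161.58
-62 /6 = -31 /3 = -10.33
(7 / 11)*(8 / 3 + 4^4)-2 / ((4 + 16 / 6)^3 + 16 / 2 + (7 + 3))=23047085 / 140019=164.60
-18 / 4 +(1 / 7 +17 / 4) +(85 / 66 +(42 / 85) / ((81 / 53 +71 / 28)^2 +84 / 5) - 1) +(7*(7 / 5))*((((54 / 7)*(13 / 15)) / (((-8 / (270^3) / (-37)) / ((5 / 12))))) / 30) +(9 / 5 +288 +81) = 1193440832264462143679 / 14406368714430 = 82841197.25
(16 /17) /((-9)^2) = 16 /1377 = 0.01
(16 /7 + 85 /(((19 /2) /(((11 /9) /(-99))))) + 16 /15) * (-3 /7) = -174626 /125685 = -1.39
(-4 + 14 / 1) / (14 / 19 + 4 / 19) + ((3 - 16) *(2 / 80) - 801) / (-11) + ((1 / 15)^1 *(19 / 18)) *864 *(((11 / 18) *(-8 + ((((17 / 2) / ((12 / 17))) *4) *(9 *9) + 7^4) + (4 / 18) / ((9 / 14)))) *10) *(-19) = -14254166836363 / 320760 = -44438729.38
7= 7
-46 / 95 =-0.48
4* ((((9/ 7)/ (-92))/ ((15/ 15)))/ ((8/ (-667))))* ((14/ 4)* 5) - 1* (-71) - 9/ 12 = 2429/ 16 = 151.81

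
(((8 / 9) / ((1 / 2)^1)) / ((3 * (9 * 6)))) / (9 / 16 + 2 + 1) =128 / 41553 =0.00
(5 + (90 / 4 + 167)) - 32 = 325 / 2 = 162.50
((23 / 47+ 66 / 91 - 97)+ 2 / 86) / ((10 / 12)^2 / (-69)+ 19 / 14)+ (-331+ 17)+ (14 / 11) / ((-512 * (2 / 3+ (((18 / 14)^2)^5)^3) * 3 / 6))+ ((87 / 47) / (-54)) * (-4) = -381903782446168548862558327484379103611149843 / 992082529367335531744212027197745835970688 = -384.95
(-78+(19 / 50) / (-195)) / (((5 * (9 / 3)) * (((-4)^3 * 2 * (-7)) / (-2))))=760519 / 65520000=0.01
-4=-4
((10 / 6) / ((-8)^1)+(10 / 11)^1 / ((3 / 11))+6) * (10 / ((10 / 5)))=45.62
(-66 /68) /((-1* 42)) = 11 /476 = 0.02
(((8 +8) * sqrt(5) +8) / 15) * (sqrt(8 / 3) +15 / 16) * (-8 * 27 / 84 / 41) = -(1 +2 * sqrt(5)) * (45 +32 * sqrt(6)) / 1435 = -0.47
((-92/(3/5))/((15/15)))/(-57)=460/171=2.69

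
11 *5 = 55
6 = 6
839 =839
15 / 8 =1.88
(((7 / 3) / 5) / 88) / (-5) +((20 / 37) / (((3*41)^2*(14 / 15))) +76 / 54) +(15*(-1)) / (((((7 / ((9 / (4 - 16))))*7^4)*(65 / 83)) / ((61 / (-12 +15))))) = 1149284633469449 / 807215392783800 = 1.42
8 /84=2 /21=0.10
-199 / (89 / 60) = -11940 / 89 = -134.16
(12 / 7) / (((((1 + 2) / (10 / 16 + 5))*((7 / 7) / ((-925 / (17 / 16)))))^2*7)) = 9240750000 / 14161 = 652549.25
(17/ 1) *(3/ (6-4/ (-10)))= 255/ 32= 7.97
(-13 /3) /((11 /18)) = -78 /11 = -7.09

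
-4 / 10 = -0.40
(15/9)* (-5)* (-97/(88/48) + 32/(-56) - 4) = 479.00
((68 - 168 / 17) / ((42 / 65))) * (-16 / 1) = -513760 / 357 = -1439.10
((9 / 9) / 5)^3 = 1 / 125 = 0.01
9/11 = 0.82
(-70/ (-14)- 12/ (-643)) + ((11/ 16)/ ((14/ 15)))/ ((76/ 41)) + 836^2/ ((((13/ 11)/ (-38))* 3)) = -3197872219164719/ 426910848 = -7490726.07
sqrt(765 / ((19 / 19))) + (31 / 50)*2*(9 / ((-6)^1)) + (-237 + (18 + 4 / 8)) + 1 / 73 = -402132 / 1825 + 3*sqrt(85) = -192.69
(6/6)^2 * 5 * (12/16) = 15/4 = 3.75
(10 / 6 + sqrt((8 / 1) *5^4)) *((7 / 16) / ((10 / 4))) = 12.67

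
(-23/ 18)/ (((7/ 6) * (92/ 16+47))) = -92/ 4431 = -0.02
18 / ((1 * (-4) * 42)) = -3 / 28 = -0.11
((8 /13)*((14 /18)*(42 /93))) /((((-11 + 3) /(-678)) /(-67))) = -1227.39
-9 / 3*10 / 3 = -10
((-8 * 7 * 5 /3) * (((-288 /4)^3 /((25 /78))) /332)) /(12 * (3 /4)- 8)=135862272 /415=327378.97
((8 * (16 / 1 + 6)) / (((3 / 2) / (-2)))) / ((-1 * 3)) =704 / 9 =78.22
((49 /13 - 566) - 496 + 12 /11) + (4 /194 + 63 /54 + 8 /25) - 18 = -2233853617 /2080650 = -1073.63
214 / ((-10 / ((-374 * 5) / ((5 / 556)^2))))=494840177.92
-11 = -11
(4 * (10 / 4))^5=100000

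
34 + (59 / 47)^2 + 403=968814 / 2209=438.58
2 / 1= 2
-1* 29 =-29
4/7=0.57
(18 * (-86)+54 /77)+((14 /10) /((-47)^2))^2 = -14534373838777 /9393385925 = -1547.30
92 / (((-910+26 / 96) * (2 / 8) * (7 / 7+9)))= -8832 / 218335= -0.04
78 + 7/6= 475/6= 79.17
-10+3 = -7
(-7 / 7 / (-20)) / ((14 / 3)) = 3 / 280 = 0.01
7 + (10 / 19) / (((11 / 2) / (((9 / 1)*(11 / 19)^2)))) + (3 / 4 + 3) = 302857 / 27436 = 11.04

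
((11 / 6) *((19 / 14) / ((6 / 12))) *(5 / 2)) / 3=1045 / 252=4.15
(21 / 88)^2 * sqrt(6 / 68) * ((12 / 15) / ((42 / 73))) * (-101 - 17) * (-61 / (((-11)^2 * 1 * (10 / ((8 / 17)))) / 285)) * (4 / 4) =314484219 * sqrt(102) / 169249960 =18.77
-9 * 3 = -27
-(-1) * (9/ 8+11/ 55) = 53/ 40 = 1.32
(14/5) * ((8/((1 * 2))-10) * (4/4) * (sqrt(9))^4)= -6804/5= -1360.80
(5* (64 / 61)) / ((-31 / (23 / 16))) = -460 / 1891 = -0.24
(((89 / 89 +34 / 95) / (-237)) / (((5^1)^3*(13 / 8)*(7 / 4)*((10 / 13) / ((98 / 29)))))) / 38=-4816 / 2584534375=-0.00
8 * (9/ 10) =36/ 5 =7.20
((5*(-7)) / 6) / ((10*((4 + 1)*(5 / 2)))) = -0.05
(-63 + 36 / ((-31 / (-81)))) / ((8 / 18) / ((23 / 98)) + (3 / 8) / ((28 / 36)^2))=78141672 / 6322915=12.36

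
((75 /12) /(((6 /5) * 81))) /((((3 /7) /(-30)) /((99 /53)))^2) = 18528125 /16854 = 1099.33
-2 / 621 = -0.00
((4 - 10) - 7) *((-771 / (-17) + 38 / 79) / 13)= -61555 / 1343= -45.83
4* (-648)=-2592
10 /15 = 2 /3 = 0.67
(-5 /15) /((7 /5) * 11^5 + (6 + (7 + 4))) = -5 /3382326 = -0.00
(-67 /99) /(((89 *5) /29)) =-1943 /44055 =-0.04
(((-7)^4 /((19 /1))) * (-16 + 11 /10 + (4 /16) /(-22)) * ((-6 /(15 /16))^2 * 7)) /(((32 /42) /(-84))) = 1556140499424 /26125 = 59565186.58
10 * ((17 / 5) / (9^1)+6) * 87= 16646 / 3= 5548.67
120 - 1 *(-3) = 123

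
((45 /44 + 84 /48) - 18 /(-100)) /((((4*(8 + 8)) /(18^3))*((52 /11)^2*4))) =1627857 /540800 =3.01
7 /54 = 0.13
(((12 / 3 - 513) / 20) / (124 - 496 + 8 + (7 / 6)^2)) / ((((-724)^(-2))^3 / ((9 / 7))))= 5937918034318223560704 / 456925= 12995388815053287.87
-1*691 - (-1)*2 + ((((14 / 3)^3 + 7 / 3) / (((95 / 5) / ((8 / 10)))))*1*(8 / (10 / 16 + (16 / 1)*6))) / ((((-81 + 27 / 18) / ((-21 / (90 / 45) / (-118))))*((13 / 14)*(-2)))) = -55533773054051 / 80600566995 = -689.00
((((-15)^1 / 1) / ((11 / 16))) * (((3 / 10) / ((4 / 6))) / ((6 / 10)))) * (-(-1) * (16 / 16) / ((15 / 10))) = -10.91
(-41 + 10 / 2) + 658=622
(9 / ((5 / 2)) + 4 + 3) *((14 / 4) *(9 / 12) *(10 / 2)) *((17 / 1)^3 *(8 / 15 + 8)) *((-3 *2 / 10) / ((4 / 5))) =-21872676 / 5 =-4374535.20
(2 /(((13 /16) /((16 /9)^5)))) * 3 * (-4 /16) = -8388608 /255879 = -32.78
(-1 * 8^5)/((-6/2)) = 32768/3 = 10922.67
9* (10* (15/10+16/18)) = 215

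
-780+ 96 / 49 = -38124 / 49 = -778.04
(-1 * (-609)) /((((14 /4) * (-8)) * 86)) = -87 /344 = -0.25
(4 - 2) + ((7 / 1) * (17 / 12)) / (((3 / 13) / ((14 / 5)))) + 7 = 11639 / 90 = 129.32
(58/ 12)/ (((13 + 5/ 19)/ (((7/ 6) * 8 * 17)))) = 9367/ 162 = 57.82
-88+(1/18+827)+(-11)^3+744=152.06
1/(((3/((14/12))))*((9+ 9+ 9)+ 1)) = 1/72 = 0.01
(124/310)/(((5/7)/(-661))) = -9254/25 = -370.16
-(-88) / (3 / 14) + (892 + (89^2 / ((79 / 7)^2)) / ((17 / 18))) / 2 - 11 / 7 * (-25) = 2069571436 / 2228037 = 928.88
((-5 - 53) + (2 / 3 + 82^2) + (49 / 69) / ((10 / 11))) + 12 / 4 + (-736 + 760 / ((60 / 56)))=4584209 / 690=6643.78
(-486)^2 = 236196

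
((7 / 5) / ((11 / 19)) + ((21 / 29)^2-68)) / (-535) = 3009232 / 24746425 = 0.12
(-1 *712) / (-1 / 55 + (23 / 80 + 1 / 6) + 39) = -1879680 / 104111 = -18.05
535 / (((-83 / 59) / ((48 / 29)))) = -1515120 / 2407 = -629.46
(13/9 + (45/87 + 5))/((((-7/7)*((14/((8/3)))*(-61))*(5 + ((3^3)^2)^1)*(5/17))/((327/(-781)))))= -0.00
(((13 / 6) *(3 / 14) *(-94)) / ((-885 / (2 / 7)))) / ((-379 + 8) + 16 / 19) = -893 / 23460465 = -0.00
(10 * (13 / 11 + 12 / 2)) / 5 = 158 / 11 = 14.36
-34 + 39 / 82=-2749 / 82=-33.52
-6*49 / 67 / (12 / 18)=-6.58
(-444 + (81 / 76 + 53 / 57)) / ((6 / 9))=-100777 / 152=-663.01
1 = 1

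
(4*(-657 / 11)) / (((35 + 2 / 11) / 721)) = -4896.09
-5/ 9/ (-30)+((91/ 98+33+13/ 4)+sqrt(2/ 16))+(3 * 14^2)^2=sqrt(2)/ 4+261410585/ 756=345781.55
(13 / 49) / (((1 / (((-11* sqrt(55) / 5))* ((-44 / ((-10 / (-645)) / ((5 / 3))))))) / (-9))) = -1217502* sqrt(55) / 49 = -184270.13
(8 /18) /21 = 4 /189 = 0.02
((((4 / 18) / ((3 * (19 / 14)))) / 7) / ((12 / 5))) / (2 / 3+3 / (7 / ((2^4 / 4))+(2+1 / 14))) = 535 / 239058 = 0.00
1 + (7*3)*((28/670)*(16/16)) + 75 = 25754/335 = 76.88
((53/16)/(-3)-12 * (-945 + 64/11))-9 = 5945321/528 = 11260.08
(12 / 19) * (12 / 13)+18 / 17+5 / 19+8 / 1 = 2189 / 221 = 9.90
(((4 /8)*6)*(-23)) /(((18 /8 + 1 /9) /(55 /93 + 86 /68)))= -2429766 /44795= -54.24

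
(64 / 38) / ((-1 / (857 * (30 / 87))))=-274240 / 551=-497.71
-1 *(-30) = 30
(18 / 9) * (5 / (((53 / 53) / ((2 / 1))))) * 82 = 1640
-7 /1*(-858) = 6006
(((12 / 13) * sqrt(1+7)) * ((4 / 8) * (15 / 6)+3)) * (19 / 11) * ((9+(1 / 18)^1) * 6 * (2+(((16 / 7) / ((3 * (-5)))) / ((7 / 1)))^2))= 2083.20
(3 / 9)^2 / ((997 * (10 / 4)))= 2 / 44865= 0.00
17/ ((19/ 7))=119/ 19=6.26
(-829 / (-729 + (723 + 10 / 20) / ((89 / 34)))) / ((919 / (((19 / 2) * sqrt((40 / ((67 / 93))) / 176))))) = 1401839 * sqrt(685410) / 109132477784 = 0.01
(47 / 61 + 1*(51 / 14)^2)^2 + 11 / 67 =1889722461939 / 9577377712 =197.31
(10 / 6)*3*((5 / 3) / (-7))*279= -2325 / 7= -332.14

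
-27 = -27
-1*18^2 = -324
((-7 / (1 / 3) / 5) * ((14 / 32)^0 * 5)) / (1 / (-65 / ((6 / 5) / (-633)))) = -1440075 / 2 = -720037.50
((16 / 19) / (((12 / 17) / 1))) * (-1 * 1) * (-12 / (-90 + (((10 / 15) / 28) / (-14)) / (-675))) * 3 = -323870400 / 678698981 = -0.48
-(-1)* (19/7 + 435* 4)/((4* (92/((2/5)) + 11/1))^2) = 12199/6505072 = 0.00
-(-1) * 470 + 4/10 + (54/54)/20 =9409/20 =470.45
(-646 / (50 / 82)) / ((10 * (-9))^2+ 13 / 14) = -370804 / 2835325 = -0.13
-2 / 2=-1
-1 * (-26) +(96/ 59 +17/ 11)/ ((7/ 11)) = 30.99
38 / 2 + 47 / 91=1776 / 91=19.52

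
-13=-13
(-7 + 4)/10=-0.30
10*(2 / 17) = 1.18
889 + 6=895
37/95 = 0.39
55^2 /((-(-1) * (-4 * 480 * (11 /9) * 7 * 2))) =-165 /1792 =-0.09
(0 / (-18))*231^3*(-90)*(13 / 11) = 0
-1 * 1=-1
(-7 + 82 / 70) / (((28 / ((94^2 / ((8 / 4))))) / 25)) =-1126590 / 49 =-22991.63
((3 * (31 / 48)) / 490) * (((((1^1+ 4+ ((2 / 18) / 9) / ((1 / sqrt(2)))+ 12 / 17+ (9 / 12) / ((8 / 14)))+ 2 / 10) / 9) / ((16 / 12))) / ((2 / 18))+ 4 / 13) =0.02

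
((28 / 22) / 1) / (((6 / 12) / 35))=980 / 11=89.09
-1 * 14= -14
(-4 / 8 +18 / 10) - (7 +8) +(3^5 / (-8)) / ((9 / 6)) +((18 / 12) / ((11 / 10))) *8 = -5069 / 220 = -23.04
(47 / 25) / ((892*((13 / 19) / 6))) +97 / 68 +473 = 2338207061 / 4928300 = 474.44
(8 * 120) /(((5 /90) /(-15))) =-259200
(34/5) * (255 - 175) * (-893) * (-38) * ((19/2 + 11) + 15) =655333408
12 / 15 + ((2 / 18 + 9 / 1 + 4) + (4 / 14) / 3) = 4412 / 315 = 14.01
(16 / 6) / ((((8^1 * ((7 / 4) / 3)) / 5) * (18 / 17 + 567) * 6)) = 170 / 202797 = 0.00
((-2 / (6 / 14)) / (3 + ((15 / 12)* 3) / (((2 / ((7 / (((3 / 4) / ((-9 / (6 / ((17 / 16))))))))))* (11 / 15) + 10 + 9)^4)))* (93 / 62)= -36281635540456729948 / 15549424654927715067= -2.33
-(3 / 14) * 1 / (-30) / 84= 1 / 11760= 0.00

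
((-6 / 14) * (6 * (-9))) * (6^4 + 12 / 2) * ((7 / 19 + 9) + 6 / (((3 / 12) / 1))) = 1005457.26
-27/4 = -6.75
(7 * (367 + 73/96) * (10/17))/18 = 1235675/14688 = 84.13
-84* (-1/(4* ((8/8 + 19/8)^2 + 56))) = 1344/4313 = 0.31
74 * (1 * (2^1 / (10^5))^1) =37 / 25000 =0.00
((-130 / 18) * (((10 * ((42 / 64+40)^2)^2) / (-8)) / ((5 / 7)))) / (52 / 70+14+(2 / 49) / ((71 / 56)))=3239268710325140675 / 1385982590976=2337164.07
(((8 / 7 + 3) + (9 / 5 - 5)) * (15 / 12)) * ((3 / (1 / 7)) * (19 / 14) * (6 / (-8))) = -5643 / 224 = -25.19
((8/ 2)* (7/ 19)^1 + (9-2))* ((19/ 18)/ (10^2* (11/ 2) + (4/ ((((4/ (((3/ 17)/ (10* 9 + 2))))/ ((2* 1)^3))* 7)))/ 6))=440657/ 27096318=0.02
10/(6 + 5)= 10/11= 0.91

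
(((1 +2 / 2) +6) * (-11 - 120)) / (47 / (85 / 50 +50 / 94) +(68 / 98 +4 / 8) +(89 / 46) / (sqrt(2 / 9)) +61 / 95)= -2421148895143312802720 / 51191463508092105017 +306916843277424332400 * sqrt(2) / 51191463508092105017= -38.82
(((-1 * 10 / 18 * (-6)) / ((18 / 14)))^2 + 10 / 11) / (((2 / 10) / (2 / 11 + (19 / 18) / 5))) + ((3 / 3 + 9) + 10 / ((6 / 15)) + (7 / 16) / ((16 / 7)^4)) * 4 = 32268797498447 / 208111140864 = 155.06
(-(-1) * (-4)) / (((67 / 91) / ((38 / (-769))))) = 13832 / 51523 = 0.27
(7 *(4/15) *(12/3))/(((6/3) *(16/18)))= 21/5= 4.20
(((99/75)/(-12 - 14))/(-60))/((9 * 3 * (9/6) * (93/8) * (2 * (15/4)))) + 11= 2019785669/183616875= 11.00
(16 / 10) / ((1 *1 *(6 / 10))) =8 / 3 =2.67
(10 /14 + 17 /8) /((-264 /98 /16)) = -371 /22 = -16.86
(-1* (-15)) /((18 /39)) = 65 /2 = 32.50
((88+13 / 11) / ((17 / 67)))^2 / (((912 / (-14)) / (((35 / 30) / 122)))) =-23520209769 / 1296930272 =-18.14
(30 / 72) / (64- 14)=0.01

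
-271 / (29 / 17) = -4607 / 29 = -158.86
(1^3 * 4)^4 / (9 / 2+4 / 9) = 51.78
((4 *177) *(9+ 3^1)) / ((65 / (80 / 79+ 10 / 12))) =247800 / 1027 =241.29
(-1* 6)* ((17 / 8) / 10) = -1.28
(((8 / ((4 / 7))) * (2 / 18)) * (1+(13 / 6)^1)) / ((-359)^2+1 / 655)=87115 / 2279260512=0.00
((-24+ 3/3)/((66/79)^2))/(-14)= 2.35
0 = 0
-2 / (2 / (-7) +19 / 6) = -84 / 121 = -0.69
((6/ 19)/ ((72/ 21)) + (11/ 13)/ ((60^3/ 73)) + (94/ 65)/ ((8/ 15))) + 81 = 4471107257/ 53352000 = 83.80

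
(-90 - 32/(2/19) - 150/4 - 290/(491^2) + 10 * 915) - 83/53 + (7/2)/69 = 7685182191523/881633217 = 8716.98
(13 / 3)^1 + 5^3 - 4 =376 / 3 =125.33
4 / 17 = 0.24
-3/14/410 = -3/5740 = -0.00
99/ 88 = 9/ 8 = 1.12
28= 28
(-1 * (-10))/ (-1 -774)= -2/ 155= -0.01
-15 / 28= -0.54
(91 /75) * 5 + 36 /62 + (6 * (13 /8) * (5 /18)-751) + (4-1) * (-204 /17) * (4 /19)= -17651701 /23560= -749.22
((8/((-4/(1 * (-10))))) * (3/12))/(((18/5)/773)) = 19325/18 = 1073.61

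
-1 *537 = -537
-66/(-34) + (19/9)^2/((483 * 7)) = 9043550/4655637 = 1.94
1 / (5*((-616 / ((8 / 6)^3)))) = -0.00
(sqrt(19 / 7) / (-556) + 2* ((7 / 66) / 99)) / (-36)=-7 / 117612 + sqrt(133) / 140112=0.00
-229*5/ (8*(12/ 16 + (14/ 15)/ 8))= -17175/ 104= -165.14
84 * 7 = 588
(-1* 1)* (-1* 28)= 28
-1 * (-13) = 13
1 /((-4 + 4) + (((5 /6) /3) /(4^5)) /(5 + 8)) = 239616 /5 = 47923.20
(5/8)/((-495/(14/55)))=-7/21780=-0.00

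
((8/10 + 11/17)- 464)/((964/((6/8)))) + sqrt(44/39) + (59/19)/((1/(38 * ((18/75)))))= 2 * sqrt(429)/39 + 45821061/1638800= 29.02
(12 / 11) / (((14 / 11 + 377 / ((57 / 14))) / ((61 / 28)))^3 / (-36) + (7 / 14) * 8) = -137329300051911 / 279218276125556945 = -0.00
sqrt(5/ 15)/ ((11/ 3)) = sqrt(3)/ 11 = 0.16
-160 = -160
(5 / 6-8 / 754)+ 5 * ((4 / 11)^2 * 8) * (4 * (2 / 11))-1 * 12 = -22070233 / 3010722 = -7.33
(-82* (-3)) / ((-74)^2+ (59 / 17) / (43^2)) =7732518 / 172127167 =0.04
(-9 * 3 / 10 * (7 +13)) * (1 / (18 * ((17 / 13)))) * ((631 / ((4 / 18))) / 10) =-221481 / 340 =-651.41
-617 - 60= -677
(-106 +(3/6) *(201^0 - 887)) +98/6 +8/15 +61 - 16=-7307/15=-487.13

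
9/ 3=3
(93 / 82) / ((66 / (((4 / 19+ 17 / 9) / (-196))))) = -11129 / 60462864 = -0.00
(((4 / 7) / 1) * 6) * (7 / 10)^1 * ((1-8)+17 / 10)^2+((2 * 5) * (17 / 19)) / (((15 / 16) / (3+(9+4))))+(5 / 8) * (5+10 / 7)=224.14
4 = 4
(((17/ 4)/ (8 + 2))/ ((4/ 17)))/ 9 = 289/ 1440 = 0.20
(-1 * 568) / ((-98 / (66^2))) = 1237104 / 49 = 25247.02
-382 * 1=-382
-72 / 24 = -3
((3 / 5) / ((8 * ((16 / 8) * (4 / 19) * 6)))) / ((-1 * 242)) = -19 / 154880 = -0.00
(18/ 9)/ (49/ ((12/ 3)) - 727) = -8/ 2859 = -0.00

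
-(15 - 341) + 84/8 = 673/2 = 336.50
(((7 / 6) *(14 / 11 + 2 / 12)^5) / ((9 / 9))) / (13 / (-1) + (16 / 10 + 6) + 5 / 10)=-38689046875 / 26298984096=-1.47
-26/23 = -1.13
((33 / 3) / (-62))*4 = -22 / 31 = -0.71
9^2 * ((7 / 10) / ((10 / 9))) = 5103 / 100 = 51.03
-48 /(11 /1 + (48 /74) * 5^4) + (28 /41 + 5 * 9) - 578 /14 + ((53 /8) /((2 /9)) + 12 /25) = 8736089779 /252674800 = 34.57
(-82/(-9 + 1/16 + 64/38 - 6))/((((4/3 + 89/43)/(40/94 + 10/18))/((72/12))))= 889680320/83130357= 10.70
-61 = -61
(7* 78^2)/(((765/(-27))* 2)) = -751.55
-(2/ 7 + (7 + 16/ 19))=-1081/ 133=-8.13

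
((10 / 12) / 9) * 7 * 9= 35 / 6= 5.83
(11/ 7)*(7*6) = 66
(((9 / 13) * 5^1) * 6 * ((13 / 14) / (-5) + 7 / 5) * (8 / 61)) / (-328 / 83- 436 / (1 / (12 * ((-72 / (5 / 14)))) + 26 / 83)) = -59827719285 / 25281066784519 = -0.00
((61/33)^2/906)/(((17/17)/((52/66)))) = 48373/16279461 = 0.00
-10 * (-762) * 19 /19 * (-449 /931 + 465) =3295390920 /931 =3539625.05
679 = 679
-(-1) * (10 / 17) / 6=5 / 51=0.10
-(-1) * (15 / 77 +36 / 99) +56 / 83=7881 / 6391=1.23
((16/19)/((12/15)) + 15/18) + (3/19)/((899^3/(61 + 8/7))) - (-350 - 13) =7295265928619/19993276338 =364.89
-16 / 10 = -8 / 5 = -1.60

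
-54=-54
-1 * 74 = -74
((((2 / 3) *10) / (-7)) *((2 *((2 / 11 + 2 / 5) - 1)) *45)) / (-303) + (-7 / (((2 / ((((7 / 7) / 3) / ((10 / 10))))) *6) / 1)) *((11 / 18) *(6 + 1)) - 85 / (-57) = 51814423 / 95750424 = 0.54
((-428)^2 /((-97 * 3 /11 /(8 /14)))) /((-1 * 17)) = 232.76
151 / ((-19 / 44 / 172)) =-1142768 / 19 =-60145.68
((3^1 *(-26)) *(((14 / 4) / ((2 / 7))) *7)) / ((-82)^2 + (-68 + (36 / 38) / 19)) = -689871 / 686524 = -1.00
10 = 10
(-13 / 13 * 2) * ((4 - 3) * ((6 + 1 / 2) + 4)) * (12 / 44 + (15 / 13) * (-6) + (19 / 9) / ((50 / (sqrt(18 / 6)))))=19971 / 143 - 133 * sqrt(3) / 150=138.12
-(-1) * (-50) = -50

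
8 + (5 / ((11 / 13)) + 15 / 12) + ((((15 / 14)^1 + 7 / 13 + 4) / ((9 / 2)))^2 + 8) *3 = 431107805 / 9837828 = 43.82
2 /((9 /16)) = 32 /9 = 3.56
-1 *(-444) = 444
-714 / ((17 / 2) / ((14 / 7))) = -168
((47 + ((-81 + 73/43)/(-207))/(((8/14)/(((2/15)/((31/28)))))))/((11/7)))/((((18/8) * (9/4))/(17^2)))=40692952496/23792373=1710.34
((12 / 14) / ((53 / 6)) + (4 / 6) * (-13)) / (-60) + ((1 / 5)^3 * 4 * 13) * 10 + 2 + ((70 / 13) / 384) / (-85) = 7441366729 / 1180670400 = 6.30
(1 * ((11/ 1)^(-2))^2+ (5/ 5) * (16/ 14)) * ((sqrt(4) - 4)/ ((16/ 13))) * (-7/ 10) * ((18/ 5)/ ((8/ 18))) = 24668631/ 2342560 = 10.53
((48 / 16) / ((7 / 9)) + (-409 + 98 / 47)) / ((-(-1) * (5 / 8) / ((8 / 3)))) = -2828928 / 1645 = -1719.71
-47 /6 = -7.83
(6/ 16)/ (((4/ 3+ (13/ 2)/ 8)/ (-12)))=-216/ 103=-2.10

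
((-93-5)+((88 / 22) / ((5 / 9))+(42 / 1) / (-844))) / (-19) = 191693 / 40090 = 4.78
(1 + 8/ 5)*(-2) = -26/ 5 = -5.20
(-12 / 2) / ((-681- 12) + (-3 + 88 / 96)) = 72 / 8341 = 0.01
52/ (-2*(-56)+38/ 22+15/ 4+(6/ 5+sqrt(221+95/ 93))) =27777887280/ 62396865733- 5033600*sqrt(480066)/ 62396865733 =0.39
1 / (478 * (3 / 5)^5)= 3125 / 116154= 0.03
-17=-17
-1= -1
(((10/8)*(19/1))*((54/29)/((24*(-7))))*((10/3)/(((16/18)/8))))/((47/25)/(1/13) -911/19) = 2030625/6044528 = 0.34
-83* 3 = -249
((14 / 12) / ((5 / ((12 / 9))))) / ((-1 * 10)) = -7 / 225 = -0.03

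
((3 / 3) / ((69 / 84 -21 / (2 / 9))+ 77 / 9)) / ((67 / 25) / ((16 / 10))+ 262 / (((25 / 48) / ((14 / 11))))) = -0.00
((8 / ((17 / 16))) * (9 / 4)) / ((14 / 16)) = 2304 / 119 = 19.36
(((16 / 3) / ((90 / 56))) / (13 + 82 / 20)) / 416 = 28 / 60021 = 0.00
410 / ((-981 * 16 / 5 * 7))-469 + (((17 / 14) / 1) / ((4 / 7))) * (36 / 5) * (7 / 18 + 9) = -89372263 / 274680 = -325.37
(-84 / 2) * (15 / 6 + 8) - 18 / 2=-450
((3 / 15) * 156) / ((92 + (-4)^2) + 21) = 52 / 215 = 0.24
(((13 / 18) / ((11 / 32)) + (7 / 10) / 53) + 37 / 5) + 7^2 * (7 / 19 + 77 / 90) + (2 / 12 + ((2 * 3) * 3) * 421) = 1524835487 / 199386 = 7647.66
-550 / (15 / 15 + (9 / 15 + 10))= -1375 / 29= -47.41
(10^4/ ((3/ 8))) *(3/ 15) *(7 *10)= 1120000/ 3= 373333.33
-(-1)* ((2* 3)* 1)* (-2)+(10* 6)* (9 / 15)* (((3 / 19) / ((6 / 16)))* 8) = 2076 / 19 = 109.26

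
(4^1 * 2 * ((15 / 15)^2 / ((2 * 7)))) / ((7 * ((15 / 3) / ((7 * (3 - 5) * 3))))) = -24 / 35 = -0.69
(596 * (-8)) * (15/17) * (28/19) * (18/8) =-4505760/323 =-13949.72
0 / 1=0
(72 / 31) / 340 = 18 / 2635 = 0.01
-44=-44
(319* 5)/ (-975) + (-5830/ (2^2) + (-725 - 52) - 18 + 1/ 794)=-174503833/ 77415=-2254.13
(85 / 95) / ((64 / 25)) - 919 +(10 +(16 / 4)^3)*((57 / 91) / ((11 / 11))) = -96525101 / 110656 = -872.30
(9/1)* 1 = 9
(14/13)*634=8876/13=682.77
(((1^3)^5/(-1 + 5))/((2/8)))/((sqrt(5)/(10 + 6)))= 16*sqrt(5)/5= 7.16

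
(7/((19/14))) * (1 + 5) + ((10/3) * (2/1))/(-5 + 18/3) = 2144/57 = 37.61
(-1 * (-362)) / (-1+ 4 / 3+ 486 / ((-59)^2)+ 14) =3780366 / 151141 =25.01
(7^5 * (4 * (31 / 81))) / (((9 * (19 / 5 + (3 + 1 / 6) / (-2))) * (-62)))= -96040 / 4617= -20.80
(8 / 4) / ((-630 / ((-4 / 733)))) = 4 / 230895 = 0.00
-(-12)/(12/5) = 5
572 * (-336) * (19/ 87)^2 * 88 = -2035185152/ 2523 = -806652.85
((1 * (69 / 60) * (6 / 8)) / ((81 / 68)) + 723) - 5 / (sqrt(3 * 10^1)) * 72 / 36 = 390811 / 540 - sqrt(30) / 3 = 721.90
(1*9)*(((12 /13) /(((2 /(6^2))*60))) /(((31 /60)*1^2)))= 1944 /403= 4.82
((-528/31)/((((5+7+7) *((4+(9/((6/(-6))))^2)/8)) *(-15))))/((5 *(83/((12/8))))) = 2112/103884875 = 0.00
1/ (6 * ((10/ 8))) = 2/ 15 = 0.13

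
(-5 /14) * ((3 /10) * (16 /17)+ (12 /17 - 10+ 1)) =681 /238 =2.86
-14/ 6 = -7/ 3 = -2.33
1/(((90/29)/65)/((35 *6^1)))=13195/3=4398.33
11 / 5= 2.20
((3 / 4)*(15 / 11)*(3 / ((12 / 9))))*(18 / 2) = 20.71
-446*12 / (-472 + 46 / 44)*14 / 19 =1648416 / 196859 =8.37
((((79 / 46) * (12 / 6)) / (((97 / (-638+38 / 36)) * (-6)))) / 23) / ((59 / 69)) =905735 / 4738644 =0.19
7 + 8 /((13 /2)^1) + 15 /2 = 409 /26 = 15.73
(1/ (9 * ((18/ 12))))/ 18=1/ 243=0.00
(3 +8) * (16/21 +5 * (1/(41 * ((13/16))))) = 112288/11193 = 10.03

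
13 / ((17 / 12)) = 156 / 17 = 9.18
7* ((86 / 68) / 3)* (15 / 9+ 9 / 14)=6.82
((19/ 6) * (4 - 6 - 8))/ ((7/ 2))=-9.05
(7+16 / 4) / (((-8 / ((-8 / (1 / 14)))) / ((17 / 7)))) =374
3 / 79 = 0.04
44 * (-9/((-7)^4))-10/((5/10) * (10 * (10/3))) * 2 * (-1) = 12426/12005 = 1.04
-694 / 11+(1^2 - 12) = -815 / 11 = -74.09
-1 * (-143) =143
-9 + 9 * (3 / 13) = -90 / 13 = -6.92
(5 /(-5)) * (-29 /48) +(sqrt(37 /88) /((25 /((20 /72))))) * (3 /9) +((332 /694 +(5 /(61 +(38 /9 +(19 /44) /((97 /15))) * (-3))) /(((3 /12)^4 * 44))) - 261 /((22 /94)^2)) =-1183237136852291 /248413230384 +sqrt(814) /11880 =-4763.18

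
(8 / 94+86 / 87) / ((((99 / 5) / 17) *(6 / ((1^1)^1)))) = 186575 / 1214433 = 0.15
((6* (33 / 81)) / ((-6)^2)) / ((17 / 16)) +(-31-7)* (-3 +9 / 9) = 104740 / 1377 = 76.06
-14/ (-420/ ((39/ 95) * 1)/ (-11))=-143/ 950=-0.15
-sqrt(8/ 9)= -2 * sqrt(2)/ 3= -0.94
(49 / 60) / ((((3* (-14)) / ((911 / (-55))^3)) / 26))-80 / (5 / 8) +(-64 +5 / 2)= 2107.90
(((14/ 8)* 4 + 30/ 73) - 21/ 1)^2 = 984064/ 5329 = 184.66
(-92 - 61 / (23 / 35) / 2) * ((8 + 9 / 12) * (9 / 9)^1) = -222845 / 184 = -1211.11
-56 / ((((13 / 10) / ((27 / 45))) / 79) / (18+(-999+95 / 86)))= 1118444712 / 559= 2000795.55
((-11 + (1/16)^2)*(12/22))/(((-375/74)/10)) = 20831/1760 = 11.84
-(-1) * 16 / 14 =1.14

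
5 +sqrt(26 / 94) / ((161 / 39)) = 39*sqrt(611) / 7567 +5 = 5.13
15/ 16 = 0.94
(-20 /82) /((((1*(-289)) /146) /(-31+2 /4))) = -44530 /11849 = -3.76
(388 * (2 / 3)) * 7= 5432 / 3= 1810.67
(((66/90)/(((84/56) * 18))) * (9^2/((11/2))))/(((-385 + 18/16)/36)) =-576/15355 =-0.04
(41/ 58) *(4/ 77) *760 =62320/ 2233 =27.91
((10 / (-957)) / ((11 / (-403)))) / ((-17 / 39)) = -52390 / 59653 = -0.88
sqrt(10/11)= sqrt(110)/11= 0.95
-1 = -1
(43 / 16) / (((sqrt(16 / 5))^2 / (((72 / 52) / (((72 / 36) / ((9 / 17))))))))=17415 / 56576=0.31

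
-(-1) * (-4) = -4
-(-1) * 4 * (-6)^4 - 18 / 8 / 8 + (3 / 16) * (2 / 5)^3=20734923 / 4000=5183.73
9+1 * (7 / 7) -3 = 7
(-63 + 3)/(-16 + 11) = 12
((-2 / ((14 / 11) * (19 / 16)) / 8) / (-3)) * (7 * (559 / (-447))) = -12298 / 25479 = -0.48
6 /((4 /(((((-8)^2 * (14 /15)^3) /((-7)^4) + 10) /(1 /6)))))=236762 /2625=90.20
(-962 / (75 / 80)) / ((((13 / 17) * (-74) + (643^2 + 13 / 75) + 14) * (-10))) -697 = -91845991545 / 131773349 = -697.00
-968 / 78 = -484 / 39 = -12.41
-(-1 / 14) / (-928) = -1 / 12992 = -0.00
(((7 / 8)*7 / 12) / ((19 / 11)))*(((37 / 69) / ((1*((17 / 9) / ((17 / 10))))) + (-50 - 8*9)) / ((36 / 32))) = -792869 / 24840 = -31.92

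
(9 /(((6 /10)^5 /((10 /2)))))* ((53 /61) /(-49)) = -828125 /80703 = -10.26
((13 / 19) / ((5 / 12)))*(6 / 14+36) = 7956 / 133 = 59.82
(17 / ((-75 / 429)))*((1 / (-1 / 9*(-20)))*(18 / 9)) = -21879 / 250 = -87.52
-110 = -110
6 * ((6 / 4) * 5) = 45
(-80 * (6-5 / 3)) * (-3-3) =2080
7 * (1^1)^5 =7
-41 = -41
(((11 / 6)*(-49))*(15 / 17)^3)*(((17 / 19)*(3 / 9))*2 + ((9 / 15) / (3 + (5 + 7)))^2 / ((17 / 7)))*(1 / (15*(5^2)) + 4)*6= -885.01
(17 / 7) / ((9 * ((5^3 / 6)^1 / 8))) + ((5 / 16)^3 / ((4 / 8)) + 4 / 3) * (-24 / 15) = -476531 / 224000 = -2.13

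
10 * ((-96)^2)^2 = 849346560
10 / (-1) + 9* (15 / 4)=95 / 4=23.75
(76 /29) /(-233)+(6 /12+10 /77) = 643725 /1040578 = 0.62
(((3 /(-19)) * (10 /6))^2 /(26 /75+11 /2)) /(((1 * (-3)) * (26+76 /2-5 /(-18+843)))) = -206250 /3342947723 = -0.00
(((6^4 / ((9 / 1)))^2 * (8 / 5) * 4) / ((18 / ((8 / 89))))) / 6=49152 / 445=110.45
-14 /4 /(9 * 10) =-0.04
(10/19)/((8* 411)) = 5/31236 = 0.00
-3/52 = -0.06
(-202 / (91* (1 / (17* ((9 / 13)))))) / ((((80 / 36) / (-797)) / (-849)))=-94106869281 / 11830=-7954934.01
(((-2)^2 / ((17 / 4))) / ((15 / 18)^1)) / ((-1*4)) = -24 / 85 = -0.28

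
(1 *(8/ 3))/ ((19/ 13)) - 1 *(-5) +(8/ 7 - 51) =-17170/ 399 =-43.03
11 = 11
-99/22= -9/2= -4.50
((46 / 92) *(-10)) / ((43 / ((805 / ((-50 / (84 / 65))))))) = 6762 / 2795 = 2.42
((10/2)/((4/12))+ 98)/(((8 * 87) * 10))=113/6960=0.02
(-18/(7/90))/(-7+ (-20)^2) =-540/917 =-0.59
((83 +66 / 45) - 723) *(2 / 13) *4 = -76624 / 195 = -392.94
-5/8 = -0.62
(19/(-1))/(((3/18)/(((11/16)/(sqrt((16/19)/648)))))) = -5643 * sqrt(38)/16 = -2174.11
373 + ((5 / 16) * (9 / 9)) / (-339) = 2023147 / 5424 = 373.00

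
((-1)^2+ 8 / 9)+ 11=116 / 9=12.89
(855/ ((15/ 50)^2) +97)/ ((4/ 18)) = 86373/ 2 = 43186.50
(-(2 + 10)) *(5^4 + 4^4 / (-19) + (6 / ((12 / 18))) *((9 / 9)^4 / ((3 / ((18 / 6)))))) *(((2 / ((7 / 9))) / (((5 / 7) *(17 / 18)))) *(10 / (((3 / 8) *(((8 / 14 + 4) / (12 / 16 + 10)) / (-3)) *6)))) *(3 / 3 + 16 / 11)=7761203730 / 3553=2184408.59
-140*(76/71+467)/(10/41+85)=-38151484/49629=-768.73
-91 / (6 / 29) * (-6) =2639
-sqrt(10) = -3.16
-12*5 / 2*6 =-180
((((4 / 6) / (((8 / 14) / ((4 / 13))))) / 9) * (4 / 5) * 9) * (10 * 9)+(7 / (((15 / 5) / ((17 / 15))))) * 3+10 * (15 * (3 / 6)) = 21212 / 195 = 108.78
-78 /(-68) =39 /34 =1.15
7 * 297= 2079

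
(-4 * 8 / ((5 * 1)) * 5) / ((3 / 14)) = -448 / 3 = -149.33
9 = 9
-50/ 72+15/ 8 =85/ 72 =1.18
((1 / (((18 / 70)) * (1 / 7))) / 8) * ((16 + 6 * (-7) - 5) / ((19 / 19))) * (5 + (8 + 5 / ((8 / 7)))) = -1055705 / 576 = -1832.82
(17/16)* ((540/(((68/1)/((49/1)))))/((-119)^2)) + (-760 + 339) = -1946569/4624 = -420.97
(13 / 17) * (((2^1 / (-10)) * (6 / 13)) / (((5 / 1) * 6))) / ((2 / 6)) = -3 / 425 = -0.01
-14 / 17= -0.82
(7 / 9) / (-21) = -1 / 27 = -0.04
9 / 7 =1.29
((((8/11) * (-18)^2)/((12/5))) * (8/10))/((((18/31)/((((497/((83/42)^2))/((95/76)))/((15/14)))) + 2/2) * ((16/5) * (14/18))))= 29352183840/935773201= 31.37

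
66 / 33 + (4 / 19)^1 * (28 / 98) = 274 / 133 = 2.06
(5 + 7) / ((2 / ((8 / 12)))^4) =4 / 27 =0.15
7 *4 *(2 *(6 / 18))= 18.67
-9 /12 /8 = -3 /32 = -0.09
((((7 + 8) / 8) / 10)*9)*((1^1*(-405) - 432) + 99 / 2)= -42525 / 32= -1328.91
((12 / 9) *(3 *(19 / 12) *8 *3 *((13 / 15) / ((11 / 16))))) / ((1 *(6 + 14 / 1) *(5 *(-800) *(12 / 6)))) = -0.00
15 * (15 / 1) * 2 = 450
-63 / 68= -0.93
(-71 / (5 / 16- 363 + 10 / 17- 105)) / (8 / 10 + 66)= 48280 / 21217517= 0.00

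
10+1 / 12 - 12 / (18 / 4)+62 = 833 / 12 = 69.42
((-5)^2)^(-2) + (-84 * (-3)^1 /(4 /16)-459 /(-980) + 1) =123660071 /122500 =1009.47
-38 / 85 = -0.45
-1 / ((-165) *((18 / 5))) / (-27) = -0.00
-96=-96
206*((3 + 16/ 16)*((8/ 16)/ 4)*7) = 721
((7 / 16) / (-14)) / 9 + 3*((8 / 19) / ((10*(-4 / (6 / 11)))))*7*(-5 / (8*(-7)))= -857 / 60192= -0.01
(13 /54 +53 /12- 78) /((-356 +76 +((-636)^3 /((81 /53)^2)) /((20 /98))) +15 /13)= 4633785 /34098005334748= 0.00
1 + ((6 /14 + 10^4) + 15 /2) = 140125 /14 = 10008.93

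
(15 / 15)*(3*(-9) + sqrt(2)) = -27 + sqrt(2) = -25.59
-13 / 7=-1.86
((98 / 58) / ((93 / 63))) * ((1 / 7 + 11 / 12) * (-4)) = -4361 / 899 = -4.85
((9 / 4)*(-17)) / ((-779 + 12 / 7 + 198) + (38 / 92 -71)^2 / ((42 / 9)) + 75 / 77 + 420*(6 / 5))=-1780614 / 46243399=-0.04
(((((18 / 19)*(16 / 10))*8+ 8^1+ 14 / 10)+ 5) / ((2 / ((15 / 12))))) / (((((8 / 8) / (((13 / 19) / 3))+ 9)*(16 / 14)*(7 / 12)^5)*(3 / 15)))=80.23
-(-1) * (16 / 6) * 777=2072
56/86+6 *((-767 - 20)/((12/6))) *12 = -1218248/43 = -28331.35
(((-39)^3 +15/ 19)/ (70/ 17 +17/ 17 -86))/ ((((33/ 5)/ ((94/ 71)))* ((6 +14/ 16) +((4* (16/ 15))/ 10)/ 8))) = 14408156064/ 678542953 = 21.23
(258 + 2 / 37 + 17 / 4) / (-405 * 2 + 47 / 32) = -310568 / 957301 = -0.32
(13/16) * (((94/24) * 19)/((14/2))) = 11609/1344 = 8.64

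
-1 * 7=-7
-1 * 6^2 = -36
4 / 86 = 2 / 43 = 0.05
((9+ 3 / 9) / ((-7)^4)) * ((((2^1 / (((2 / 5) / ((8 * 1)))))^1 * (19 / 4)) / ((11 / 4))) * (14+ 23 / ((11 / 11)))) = 112480 / 11319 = 9.94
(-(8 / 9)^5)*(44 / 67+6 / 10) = -13795328 / 19781415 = -0.70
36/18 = 2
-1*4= -4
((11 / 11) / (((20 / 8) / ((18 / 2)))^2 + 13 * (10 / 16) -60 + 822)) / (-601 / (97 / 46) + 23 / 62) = -1299024 / 284784818237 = -0.00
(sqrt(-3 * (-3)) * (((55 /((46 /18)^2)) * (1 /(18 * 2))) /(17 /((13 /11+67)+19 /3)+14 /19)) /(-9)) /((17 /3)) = -4625379 /324359524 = -0.01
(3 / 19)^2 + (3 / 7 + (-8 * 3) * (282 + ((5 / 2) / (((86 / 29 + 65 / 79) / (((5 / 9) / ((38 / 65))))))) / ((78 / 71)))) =-6781.25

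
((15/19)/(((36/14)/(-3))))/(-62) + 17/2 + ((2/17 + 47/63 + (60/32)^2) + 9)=883920115/40372416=21.89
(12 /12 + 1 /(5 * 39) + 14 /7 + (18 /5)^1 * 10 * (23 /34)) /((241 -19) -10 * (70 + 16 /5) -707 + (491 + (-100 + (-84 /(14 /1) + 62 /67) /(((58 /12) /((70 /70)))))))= -88107278 /2663532885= -0.03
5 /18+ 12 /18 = 17 /18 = 0.94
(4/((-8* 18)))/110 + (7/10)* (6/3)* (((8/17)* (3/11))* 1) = 0.18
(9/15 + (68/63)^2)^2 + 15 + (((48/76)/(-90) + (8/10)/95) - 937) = -918.88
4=4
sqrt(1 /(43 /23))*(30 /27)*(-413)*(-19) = 6376.62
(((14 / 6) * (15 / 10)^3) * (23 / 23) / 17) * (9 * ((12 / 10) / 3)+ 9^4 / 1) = 2067849 / 680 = 3040.95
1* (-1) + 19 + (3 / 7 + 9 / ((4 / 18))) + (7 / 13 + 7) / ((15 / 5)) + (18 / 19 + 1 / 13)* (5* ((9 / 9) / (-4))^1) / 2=2523007 / 41496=60.80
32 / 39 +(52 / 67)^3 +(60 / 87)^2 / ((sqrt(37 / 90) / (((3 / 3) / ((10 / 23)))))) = 15108128 / 11729757 +2760*sqrt(370) / 31117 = 2.99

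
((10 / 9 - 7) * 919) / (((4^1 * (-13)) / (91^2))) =31026359 / 36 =861843.31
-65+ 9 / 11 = -706 / 11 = -64.18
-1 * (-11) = 11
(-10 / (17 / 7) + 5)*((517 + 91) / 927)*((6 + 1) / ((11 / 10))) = 212800 / 57783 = 3.68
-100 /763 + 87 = 66281 /763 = 86.87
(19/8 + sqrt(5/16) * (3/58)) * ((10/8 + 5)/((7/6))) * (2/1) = 25.76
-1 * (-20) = 20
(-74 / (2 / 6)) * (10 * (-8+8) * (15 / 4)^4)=0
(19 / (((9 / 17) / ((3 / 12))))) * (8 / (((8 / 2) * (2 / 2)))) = 323 / 18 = 17.94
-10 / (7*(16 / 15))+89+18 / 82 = 201773 / 2296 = 87.88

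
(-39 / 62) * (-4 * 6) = 468 / 31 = 15.10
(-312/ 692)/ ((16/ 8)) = -0.23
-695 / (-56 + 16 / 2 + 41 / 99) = 68805 / 4711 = 14.61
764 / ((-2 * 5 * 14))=-191 / 35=-5.46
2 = 2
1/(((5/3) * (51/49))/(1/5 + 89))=21854/425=51.42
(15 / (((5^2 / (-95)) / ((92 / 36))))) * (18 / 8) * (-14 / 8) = 9177 / 16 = 573.56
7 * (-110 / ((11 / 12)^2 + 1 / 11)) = -243936 / 295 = -826.90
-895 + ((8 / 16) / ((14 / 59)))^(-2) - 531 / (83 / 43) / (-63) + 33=-1734074581 / 2022461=-857.41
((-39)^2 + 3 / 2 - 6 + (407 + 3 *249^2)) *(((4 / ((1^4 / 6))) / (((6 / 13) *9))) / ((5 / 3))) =9772178 / 15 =651478.53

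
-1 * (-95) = 95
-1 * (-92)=92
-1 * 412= -412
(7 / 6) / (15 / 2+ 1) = 7 / 51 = 0.14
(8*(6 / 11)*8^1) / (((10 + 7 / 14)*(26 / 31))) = 3968 / 1001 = 3.96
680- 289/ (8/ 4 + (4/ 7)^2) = 63359/ 114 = 555.78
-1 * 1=-1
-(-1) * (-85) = -85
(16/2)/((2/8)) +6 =38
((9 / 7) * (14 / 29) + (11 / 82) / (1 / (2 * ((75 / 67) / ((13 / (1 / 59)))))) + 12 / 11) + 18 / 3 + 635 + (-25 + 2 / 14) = 2906894062106 / 4704817117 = 617.85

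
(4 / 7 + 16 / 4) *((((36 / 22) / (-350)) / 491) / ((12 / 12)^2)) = -288 / 6616225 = -0.00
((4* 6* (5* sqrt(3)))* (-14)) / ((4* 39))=-140* sqrt(3) / 13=-18.65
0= 0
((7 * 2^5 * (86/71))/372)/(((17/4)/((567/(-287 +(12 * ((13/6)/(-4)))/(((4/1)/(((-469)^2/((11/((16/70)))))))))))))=-2383920/188993267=-0.01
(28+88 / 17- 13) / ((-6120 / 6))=-343 / 17340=-0.02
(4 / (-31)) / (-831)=4 / 25761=0.00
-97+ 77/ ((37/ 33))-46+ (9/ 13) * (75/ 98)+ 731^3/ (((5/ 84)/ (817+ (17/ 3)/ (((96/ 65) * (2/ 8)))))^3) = 679670624665141138665517276433/ 636363000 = 1068054906814414318031.56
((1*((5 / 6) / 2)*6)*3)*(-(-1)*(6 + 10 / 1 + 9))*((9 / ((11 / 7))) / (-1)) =-23625 / 22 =-1073.86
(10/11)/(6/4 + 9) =20/231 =0.09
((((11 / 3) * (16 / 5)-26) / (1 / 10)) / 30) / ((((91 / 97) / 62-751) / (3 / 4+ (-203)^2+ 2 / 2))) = 53038070407 / 203239035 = 260.96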